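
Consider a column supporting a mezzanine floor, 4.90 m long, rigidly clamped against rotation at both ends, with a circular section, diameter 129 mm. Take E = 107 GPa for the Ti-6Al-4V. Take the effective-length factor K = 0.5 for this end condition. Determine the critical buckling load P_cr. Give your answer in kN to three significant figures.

I = πd⁴/64 = π×129⁴/64 = 1.359×10^7 mm⁴
I = 1.359×10^7 mm⁴ = 1.359×10^-5 m⁴
Effective length L_e = K·L = 0.5 × 4.90 = 2.450 m
P_cr = π²EI / L_e² = π² × 107×10⁹ × 1.359×10^-5 / 2.450² = 2.392×10^6 N

P_cr ≈ 2390 kN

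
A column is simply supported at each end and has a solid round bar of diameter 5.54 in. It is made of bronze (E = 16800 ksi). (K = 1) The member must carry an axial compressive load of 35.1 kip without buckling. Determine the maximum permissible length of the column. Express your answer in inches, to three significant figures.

L_max ≈ 467 in

I = πd⁴/64 = π×5.54⁴/64 = 46.24 in⁴
At the buckling limit P_cr = P = 3.510×10^4 lb
From P_cr = π²EI/(K·L)²:  L = (1/K)·√(π²EI/P_cr) = (1/1)·√(π²×1.68×10^7×46.24/3.510×10^4)
L = 467 in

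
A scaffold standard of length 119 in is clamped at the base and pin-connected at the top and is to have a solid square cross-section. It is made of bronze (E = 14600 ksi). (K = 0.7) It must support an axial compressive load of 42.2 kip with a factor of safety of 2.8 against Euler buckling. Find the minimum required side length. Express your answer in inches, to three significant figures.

a ≈ 2.87 in

Required P_cr = n·P = 2.8 × 42.2 = 118.2 kip
L_e = K·L = 0.7 × 119 = 83.30 in
Required I = P_cr·L_e²/(π²E) = 1.182×10^5 × 83.30² / (π² × 1.46×10^7) = 5.690 in⁴
Solid square: I = a⁴/12  ⇒  a = (12I)^(1/4) = (12×5.690)^(1/4) = 2.87 in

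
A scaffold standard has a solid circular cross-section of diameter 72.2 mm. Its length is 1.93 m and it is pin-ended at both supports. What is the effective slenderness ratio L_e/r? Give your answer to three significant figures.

λ ≈ 107

For a solid circle r = d/4 = 72.2/4 = 18.05 mm
L_e = K·L = 1 × 1.93 m = 1.930 m = 1930.0 mm
λ = L_e / r_min = 1930.0 / 18.05 = 107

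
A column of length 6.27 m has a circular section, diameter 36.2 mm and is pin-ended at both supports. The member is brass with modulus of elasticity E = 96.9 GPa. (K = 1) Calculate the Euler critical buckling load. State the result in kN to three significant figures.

I = πd⁴/64 = π×36.2⁴/64 = 8.430×10^4 mm⁴
I = 8.430×10^4 mm⁴ = 8.430×10^-8 m⁴
Effective length L_e = K·L = 1 × 6.27 = 6.270 m
P_cr = π²EI / L_e² = π² × 96.9×10⁹ × 8.430×10^-8 / 6.270² = 2.051×10^3 N

P_cr ≈ 2.05 kN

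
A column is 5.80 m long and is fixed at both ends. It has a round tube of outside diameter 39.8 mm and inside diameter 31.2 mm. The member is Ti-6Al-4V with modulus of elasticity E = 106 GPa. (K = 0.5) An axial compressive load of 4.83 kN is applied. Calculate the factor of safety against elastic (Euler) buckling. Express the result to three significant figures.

d_o = 39.8 mm, d_i = 31.2 mm
I = π(d_o⁴ − d_i⁴)/64 = π(39.8⁴ − 31.20⁴)/64 = 7.665×10^4 mm⁴
I = 7.665×10^4 mm⁴ = 7.665×10^-8 m⁴
Effective length L_e = K·L = 0.5 × 5.80 = 2.900 m
P_cr = π²EI / L_e² = π² × 106×10⁹ × 7.665×10^-8 / 2.900² = 9.536×10^3 N
Factor of safety n = P_cr / P = 9.5356 / 4.83 = 1.97

n ≈ 1.97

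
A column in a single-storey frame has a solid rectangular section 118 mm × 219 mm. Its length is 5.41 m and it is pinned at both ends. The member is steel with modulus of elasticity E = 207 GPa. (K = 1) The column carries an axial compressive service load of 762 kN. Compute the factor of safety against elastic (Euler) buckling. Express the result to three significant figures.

n ≈ 2.75

Buckling occurs about the weak axis: I_min = h·b³/12 with b = 118 mm (the shorter side).
I_min = 219×118³/12 = 2.999×10^7 mm⁴
I = 2.999×10^7 mm⁴ = 2.999×10^-5 m⁴
Effective length L_e = K·L = 1 × 5.41 = 5.410 m
P_cr = π²EI / L_e² = π² × 207×10⁹ × 2.999×10^-5 / 5.410² = 2.093×10^6 N
Factor of safety n = P_cr / P = 2093.1 / 762 = 2.75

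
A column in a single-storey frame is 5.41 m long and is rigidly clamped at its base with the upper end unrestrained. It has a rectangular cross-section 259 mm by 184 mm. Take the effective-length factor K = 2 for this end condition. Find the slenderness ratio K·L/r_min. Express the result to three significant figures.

Buckling occurs about the weak axis: I_min = h·b³/12 with b = 184 mm (the shorter side).
I_min = 259×184³/12 = 1.345×10^8 mm⁴
A = 4.766×10^4 mm²;  r_min = √(I/A) = √(1.345×10^8/4.766×10^4) = 53.12 mm
L_e = K·L = 2 × 5.41 m = 10.82 m = 10820 mm
λ = L_e / r_min = 10820 / 53.12 = 204

λ ≈ 204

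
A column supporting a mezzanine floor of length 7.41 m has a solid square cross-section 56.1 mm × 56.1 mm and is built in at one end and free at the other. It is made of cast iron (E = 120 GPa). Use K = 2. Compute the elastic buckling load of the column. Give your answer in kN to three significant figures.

P_cr ≈ 4.45 kN

I = a⁴/12 = 56.1⁴/12 = 8.254×10^5 mm⁴
I = 8.254×10^5 mm⁴ = 8.254×10^-7 m⁴
Effective length L_e = K·L = 2 × 7.41 = 14.82 m
P_cr = π²EI / L_e² = π² × 120×10⁹ × 8.254×10^-7 / 14.82² = 4.451×10^3 N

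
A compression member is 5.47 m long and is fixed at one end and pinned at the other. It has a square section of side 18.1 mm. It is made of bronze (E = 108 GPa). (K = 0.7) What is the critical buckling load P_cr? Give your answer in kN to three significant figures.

I = a⁴/12 = 18.1⁴/12 = 8.944×10^3 mm⁴
I = 8.944×10^3 mm⁴ = 8.944×10^-9 m⁴
Effective length L_e = K·L = 0.7 × 5.47 = 3.829 m
P_cr = π²EI / L_e² = π² × 108×10⁹ × 8.944×10^-9 / 3.829² = 650.3 N

P_cr ≈ 0.650 kN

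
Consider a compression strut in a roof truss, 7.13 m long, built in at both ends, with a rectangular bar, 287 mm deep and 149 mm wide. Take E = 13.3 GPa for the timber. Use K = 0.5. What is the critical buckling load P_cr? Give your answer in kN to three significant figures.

P_cr ≈ 817 kN

Buckling occurs about the weak axis: I_min = h·b³/12 with b = 149 mm (the shorter side).
I_min = 287×149³/12 = 7.912×10^7 mm⁴
I = 7.912×10^7 mm⁴ = 7.912×10^-5 m⁴
Effective length L_e = K·L = 0.5 × 7.13 = 3.565 m
P_cr = π²EI / L_e² = π² × 13.3×10⁹ × 7.912×10^-5 / 3.565² = 8.171×10^5 N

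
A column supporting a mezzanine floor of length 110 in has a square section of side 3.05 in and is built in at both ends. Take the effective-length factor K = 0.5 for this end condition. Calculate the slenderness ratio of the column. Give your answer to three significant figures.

For a square r = a/√12 = 3.05/√12 = 0.8805 in
L_e = K·L = 0.5 × 110 = 55.00 in
λ = L_e / r_min = 55.000 / 0.8805 = 62.5

λ ≈ 62.5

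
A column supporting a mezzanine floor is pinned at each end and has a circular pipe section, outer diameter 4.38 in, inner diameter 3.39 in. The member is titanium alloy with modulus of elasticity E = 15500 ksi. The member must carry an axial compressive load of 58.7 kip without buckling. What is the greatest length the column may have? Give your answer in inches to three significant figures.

L_max ≈ 174 in

d_o = 4.38 in, d_i = 3.39 in
I = π(d_o⁴ − d_i⁴)/64 = π(4.38⁴ − 3.390⁴)/64 = 11.58 in⁴
At the buckling limit P_cr = P = 5.870×10^4 lb
From P_cr = π²EI/(K·L)²:  L = (1/K)·√(π²EI/P_cr) = (1/1)·√(π²×1.55×10^7×11.58/5.870×10^4)
L = 174 in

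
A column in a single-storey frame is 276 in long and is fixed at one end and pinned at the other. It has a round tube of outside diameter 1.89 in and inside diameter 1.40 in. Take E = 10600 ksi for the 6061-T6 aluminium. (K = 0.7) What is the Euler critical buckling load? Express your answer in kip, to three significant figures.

P_cr ≈ 1.23 kip

d_o = 1.89 in, d_i = 1.40 in
I = π(d_o⁴ − d_i⁴)/64 = π(1.89⁴ − 1.400⁴)/64 = 0.4378 in⁴
Effective length L_e = K·L = 0.7 × 276 = 193.2 in
P_cr = π²EI / L_e² = π² × 10600×10³ × 0.4378 / 193.2² = 1.227×10^3 lb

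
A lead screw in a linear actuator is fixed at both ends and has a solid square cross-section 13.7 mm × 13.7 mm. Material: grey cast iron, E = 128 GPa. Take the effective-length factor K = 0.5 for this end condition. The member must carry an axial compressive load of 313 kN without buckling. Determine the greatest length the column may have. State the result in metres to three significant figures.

I = a⁴/12 = 13.7⁴/12 = 2.936×10^3 mm⁴
I = 2.936×10^-9 m⁴
At the buckling limit P_cr = P = 3.130×10^5 N
From P_cr = π²EI/(K·L)²:  L = (1/K)·√(π²EI/P_cr) = (1/0.5)·√(π²×1.28×10^11×2.936×10^-9/3.130×10^5)
L = 0.218 m

L_max ≈ 0.218 m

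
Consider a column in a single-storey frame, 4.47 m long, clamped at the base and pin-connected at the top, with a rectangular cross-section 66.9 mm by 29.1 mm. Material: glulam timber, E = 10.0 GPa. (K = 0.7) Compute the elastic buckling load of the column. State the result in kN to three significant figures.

Buckling occurs about the weak axis: I_min = h·b³/12 with b = 29.1 mm (the shorter side).
I_min = 66.9×29.1³/12 = 1.374×10^5 mm⁴
I = 1.374×10^5 mm⁴ = 1.374×10^-7 m⁴
Effective length L_e = K·L = 0.7 × 4.47 = 3.129 m
P_cr = π²EI / L_e² = π² × 10.0×10⁹ × 1.374×10^-7 / 3.129² = 1.385×10^3 N

P_cr ≈ 1.38 kN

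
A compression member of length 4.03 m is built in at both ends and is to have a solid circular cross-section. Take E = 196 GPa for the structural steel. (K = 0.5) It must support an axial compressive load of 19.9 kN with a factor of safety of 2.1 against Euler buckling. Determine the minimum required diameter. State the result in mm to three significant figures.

d ≈ 36.6 mm

Required P_cr = n·P = 2.1 × 19.9 = 41.79 kN
L_e = K·L = 0.5 × 4.03 = 2.015 m
Required I = P_cr·L_e²/(π²E) = 4.179×10^4 × 2.015² / (π² × 1.96×10^11) = 8.771×10^-8 m⁴
I_req = 8.771×10^4 mm⁴
Solid circle: I = πd⁴/64  ⇒  d = (64I/π)^(1/4) = (64×8.771×10^4/π)^(1/4) = 36.6 mm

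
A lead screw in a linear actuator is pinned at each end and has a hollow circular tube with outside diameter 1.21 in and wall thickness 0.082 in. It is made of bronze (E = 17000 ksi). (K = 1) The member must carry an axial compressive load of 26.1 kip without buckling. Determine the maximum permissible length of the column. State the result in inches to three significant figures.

L_max ≈ 17.3 in

Inner diameter d_i = 1.21 − 2×0.082 = 1.046 in
I = π(d_o⁴ − d_i⁴)/64 = π(1.21⁴ − 1.046⁴)/64 = 4.646×10^-2 in⁴
At the buckling limit P_cr = P = 2.610×10^4 lb
From P_cr = π²EI/(K·L)²:  L = (1/K)·√(π²EI/P_cr) = (1/1)·√(π²×1.70×10^7×4.646×10^-2/2.610×10^4)
L = 17.3 in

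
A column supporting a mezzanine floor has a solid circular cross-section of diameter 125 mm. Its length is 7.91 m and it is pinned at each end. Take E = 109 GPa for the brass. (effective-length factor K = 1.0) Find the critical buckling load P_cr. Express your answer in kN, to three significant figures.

I = πd⁴/64 = π×125⁴/64 = 1.198×10^7 mm⁴
I = 1.198×10^7 mm⁴ = 1.198×10^-5 m⁴
Effective length L_e = K·L = 1 × 7.91 = 7.910 m
P_cr = π²EI / L_e² = π² × 109×10⁹ × 1.198×10^-5 / 7.910² = 2.061×10^5 N

P_cr ≈ 206 kN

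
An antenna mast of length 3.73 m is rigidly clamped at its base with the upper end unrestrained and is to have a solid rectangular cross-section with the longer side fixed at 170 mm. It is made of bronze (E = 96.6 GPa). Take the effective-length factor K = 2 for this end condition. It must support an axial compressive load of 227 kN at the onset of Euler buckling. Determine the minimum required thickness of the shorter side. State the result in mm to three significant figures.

L_e = K·L = 2 × 3.73 = 7.460 m
Required I = P_cr·L_e²/(π²E) = 2.270×10^5 × 7.460² / (π² × 9.66×10^10) = 1.325×10^-5 m⁴
I_req = 1.325×10^7 mm⁴
Rectangle, weak axis: I_min = h·b³/12 with h = 170 mm fixed  ⇒  b = (12I/h)^(1/3) = 97.8 mm

b ≈ 97.8 mm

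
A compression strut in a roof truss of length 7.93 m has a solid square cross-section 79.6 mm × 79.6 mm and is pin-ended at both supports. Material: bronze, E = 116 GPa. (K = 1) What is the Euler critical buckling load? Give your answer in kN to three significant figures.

I = a⁴/12 = 79.6⁴/12 = 3.346×10^6 mm⁴
I = 3.346×10^6 mm⁴ = 3.346×10^-6 m⁴
Effective length L_e = K·L = 1 × 7.93 = 7.930 m
P_cr = π²EI / L_e² = π² × 116×10⁹ × 3.346×10^-6 / 7.930² = 6.091×10^4 N

P_cr ≈ 60.9 kN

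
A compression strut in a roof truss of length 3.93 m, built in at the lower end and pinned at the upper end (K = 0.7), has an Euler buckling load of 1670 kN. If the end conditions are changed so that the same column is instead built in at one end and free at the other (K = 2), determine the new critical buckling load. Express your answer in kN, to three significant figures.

P_cr ∝ 1/K², so P_cr,new = P_cr,old × (K_old/K_new)² = 1670 × (0.7/2)²
= 1670 × 0.1225 = 205 kN

P_cr ≈ 205 kN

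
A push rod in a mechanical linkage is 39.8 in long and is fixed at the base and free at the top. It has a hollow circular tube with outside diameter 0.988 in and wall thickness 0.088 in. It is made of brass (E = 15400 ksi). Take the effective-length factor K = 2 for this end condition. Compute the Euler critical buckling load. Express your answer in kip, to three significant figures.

P_cr ≈ 0.610 kip

Inner diameter d_i = 0.988 − 2×0.088 = 0.8120 in
I = π(d_o⁴ − d_i⁴)/64 = π(0.988⁴ − 0.8120⁴)/64 = 2.543×10^-2 in⁴
Effective length L_e = K·L = 2 × 39.8 = 79.60 in
P_cr = π²EI / L_e² = π² × 15400×10³ × 2.543×10^-2 / 79.60² = 610.1 lb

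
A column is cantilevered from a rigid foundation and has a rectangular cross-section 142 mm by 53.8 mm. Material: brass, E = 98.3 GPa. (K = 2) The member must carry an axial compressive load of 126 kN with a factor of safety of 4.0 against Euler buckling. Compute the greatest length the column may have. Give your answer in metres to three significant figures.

L_max ≈ 0.942 m

Buckling occurs about the weak axis: I_min = h·b³/12 with b = 53.8 mm (the shorter side).
I_min = 142×53.8³/12 = 1.843×10^6 mm⁴
I = 1.843×10^-6 m⁴
Required critical load P_cr = n·P = 4.0 × 126 = 504.0 kN = 5.040×10^5 N
From P_cr = π²EI/(K·L)²:  L = (1/K)·√(π²EI/P_cr) = (1/2)·√(π²×9.83×10^10×1.843×10^-6/5.040×10^5)
L = 0.942 m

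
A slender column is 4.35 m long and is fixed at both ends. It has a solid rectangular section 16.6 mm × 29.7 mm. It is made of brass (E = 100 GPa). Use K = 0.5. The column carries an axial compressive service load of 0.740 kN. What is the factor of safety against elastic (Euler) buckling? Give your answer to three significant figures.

n ≈ 3.19

Buckling occurs about the weak axis: I_min = h·b³/12 with b = 16.6 mm (the shorter side).
I_min = 29.7×16.6³/12 = 1.132×10^4 mm⁴
I = 1.132×10^4 mm⁴ = 1.132×10^-8 m⁴
Effective length L_e = K·L = 0.5 × 4.35 = 2.175 m
P_cr = π²EI / L_e² = π² × 100×10⁹ × 1.132×10^-8 / 2.175² = 2.362×10^3 N
Factor of safety n = P_cr / P = 2.3620 / 0.740 = 3.19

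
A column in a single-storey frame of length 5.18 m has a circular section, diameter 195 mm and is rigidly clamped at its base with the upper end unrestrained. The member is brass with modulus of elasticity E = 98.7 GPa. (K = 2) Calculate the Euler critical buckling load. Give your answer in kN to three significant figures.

I = πd⁴/64 = π×195⁴/64 = 7.098×10^7 mm⁴
I = 7.098×10^7 mm⁴ = 7.098×10^-5 m⁴
Effective length L_e = K·L = 2 × 5.18 = 10.36 m
P_cr = π²EI / L_e² = π² × 98.7×10⁹ × 7.098×10^-5 / 10.36² = 6.442×10^5 N

P_cr ≈ 644 kN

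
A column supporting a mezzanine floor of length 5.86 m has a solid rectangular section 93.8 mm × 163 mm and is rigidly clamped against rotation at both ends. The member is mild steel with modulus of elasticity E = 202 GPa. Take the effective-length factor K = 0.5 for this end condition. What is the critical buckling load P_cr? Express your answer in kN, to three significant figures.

Buckling occurs about the weak axis: I_min = h·b³/12 with b = 93.8 mm (the shorter side).
I_min = 163×93.8³/12 = 1.121×10^7 mm⁴
I = 1.121×10^7 mm⁴ = 1.121×10^-5 m⁴
Effective length L_e = K·L = 0.5 × 5.86 = 2.930 m
P_cr = π²EI / L_e² = π² × 202×10⁹ × 1.121×10^-5 / 2.930² = 2.603×10^6 N

P_cr ≈ 2600 kN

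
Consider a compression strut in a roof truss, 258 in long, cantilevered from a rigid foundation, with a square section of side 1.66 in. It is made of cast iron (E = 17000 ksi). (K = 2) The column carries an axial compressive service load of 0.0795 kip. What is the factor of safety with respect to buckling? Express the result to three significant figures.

n ≈ 5.02

I = a⁴/12 = 1.66⁴/12 = 0.6328 in⁴
Effective length L_e = K·L = 2 × 258 = 516.0 in
P_cr = π²EI / L_e² = π² × 17000×10³ × 0.6328 / 516.0² = 398.7 lb
Factor of safety n = P_cr / P = 0.39875 / 0.0795 = 5.02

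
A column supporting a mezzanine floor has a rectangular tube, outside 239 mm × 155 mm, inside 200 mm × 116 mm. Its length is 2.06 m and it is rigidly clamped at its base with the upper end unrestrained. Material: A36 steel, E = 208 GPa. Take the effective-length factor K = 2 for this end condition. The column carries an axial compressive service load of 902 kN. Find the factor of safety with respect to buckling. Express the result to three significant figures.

Weak-axis I_min = (h_o·b_o³ − h_i·b_i³)/12 with b_o = 155, b_i = 116.0 mm (shorter outer/inner sides).
I_min = (239×155³ − 200.0×116.0³)/12 = 4.815×10^7 mm⁴
I = 4.815×10^7 mm⁴ = 4.815×10^-5 m⁴
Effective length L_e = K·L = 2 × 2.06 = 4.120 m
P_cr = π²EI / L_e² = π² × 208×10⁹ × 4.815×10^-5 / 4.120² = 5.824×10^6 N
Factor of safety n = P_cr / P = 5823.5 / 902 = 6.46

n ≈ 6.46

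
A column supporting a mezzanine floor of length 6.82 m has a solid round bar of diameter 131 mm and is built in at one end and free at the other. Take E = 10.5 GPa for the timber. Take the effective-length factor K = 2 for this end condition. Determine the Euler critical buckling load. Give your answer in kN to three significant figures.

P_cr ≈ 8.05 kN

I = πd⁴/64 = π×131⁴/64 = 1.446×10^7 mm⁴
I = 1.446×10^7 mm⁴ = 1.446×10^-5 m⁴
Effective length L_e = K·L = 2 × 6.82 = 13.64 m
P_cr = π²EI / L_e² = π² × 10.5×10⁹ × 1.446×10^-5 / 13.64² = 8.052×10^3 N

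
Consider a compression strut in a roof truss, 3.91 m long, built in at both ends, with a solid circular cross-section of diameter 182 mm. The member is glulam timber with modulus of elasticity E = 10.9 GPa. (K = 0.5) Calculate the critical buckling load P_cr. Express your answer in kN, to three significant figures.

I = πd⁴/64 = π×182⁴/64 = 5.386×10^7 mm⁴
I = 5.386×10^7 mm⁴ = 5.386×10^-5 m⁴
Effective length L_e = K·L = 0.5 × 3.91 = 1.955 m
P_cr = π²EI / L_e² = π² × 10.9×10⁹ × 5.386×10^-5 / 1.955² = 1.516×10^6 N

P_cr ≈ 1520 kN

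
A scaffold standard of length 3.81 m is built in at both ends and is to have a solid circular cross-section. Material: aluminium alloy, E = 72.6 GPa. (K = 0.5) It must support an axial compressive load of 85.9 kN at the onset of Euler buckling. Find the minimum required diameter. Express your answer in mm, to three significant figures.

L_e = K·L = 0.5 × 3.81 = 1.905 m
Required I = P_cr·L_e²/(π²E) = 8.590×10^4 × 1.905² / (π² × 7.26×10^10) = 4.351×10^-7 m⁴
I_req = 4.351×10^5 mm⁴
Solid circle: I = πd⁴/64  ⇒  d = (64I/π)^(1/4) = (64×4.351×10^5/π)^(1/4) = 54.6 mm

d ≈ 54.6 mm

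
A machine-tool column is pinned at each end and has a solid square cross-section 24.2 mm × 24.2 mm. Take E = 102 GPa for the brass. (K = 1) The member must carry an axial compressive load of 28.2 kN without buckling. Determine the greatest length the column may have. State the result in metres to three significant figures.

I = a⁴/12 = 24.2⁴/12 = 2.858×10^4 mm⁴
I = 2.858×10^-8 m⁴
At the buckling limit P_cr = P = 2.820×10^4 N
From P_cr = π²EI/(K·L)²:  L = (1/K)·√(π²EI/P_cr) = (1/1)·√(π²×1.02×10^11×2.858×10^-8/2.820×10^4)
L = 1.01 m

L_max ≈ 1.01 m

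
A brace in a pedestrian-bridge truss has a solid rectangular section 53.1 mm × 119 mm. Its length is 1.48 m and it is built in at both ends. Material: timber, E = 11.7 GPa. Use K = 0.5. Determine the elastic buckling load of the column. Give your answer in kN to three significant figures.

P_cr ≈ 313 kN

Buckling occurs about the weak axis: I_min = h·b³/12 with b = 53.1 mm (the shorter side).
I_min = 119×53.1³/12 = 1.485×10^6 mm⁴
I = 1.485×10^6 mm⁴ = 1.485×10^-6 m⁴
Effective length L_e = K·L = 0.5 × 1.48 = 0.7400 m
P_cr = π²EI / L_e² = π² × 11.7×10⁹ × 1.485×10^-6 / 0.7400² = 3.131×10^5 N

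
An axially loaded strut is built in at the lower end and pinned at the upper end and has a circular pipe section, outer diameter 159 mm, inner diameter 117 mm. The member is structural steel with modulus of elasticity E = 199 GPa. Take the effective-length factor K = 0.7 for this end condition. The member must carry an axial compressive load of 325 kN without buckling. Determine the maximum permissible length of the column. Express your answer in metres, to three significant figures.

L_max ≈ 16.5 m

d_o = 159 mm, d_i = 117 mm
I = π(d_o⁴ − d_i⁴)/64 = π(159⁴ − 117.0⁴)/64 = 2.217×10^7 mm⁴
I = 2.217×10^-5 m⁴
At the buckling limit P_cr = P = 3.250×10^5 N
From P_cr = π²EI/(K·L)²:  L = (1/K)·√(π²EI/P_cr) = (1/0.7)·√(π²×1.99×10^11×2.217×10^-5/3.250×10^5)
L = 16.5 m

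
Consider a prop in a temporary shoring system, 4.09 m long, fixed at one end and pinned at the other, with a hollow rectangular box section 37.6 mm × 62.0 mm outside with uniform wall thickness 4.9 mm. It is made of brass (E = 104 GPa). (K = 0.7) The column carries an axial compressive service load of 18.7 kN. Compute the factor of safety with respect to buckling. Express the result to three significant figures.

Inner dimensions: h_i = 62.0 − 2×4.9 = 52.20 mm, b_i = 37.6 − 2×4.9 = 27.80 mm
Weak-axis I_min = (h_o·b_o³ − h_i·b_i³)/12 with b_o = 37.6, b_i = 27.80 mm (shorter outer/inner sides).
I_min = (62.0×37.6³ − 52.20×27.80³)/12 = 1.812×10^5 mm⁴
I = 1.812×10^5 mm⁴ = 1.812×10^-7 m⁴
Effective length L_e = K·L = 0.7 × 4.09 = 2.863 m
P_cr = π²EI / L_e² = π² × 104×10⁹ × 1.812×10^-7 / 2.863² = 2.269×10^4 N
Factor of safety n = P_cr / P = 22.689 / 18.7 = 1.21

n ≈ 1.21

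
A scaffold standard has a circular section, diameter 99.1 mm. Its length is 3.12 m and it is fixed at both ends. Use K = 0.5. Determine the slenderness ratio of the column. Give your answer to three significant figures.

λ ≈ 63.0

I = πd⁴/64 = π×99.1⁴/64 = 4.734×10^6 mm⁴
A = 7.713×10^3 mm²;  r_min = √(I/A) = √(4.734×10^6/7.713×10^3) = 24.78 mm
L_e = K·L = 0.5 × 3.12 m = 1.560 m = 1560.0 mm
λ = L_e / r_min = 1560.0 / 24.78 = 63.0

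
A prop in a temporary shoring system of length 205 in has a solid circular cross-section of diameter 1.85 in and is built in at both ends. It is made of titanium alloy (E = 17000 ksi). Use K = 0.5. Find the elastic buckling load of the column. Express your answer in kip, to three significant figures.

P_cr ≈ 9.18 kip

I = πd⁴/64 = π×1.85⁴/64 = 0.5750 in⁴
Effective length L_e = K·L = 0.5 × 205 = 102.5 in
P_cr = π²EI / L_e² = π² × 17000×10³ × 0.5750 / 102.5² = 9.182×10^3 lb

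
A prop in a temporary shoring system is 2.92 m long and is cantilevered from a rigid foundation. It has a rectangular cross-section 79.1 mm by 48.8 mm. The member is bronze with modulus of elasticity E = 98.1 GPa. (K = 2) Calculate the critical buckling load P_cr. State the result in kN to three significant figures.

Buckling occurs about the weak axis: I_min = h·b³/12 with b = 48.8 mm (the shorter side).
I_min = 79.1×48.8³/12 = 7.660×10^5 mm⁴
I = 7.660×10^5 mm⁴ = 7.660×10^-7 m⁴
Effective length L_e = K·L = 2 × 2.92 = 5.840 m
P_cr = π²EI / L_e² = π² × 98.1×10⁹ × 7.660×10^-7 / 5.840² = 2.175×10^4 N

P_cr ≈ 21.7 kN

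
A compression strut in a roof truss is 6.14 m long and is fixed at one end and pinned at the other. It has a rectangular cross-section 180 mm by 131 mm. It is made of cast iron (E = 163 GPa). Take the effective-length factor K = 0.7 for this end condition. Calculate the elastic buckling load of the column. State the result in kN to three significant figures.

Buckling occurs about the weak axis: I_min = h·b³/12 with b = 131 mm (the shorter side).
I_min = 180×131³/12 = 3.372×10^7 mm⁴
I = 3.372×10^7 mm⁴ = 3.372×10^-5 m⁴
Effective length L_e = K·L = 0.7 × 6.14 = 4.298 m
P_cr = π²EI / L_e² = π² × 163×10⁹ × 3.372×10^-5 / 4.298² = 2.937×10^6 N

P_cr ≈ 2940 kN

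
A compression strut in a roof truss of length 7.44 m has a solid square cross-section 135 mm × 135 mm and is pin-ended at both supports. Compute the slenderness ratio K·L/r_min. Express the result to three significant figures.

I = a⁴/12 = 135⁴/12 = 2.768×10^7 mm⁴
A = 1.823×10^4 mm²;  r_min = √(I/A) = √(2.768×10^7/1.823×10^4) = 38.97 mm
L_e = K·L = 1 × 7.44 m = 7.440 m = 7440.0 mm
λ = L_e / r_min = 7440.0 / 38.97 = 191

λ ≈ 191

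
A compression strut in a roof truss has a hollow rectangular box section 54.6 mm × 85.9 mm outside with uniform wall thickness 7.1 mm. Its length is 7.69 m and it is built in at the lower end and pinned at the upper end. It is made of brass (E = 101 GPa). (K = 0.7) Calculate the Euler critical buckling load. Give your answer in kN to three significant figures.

P_cr ≈ 26.5 kN

Inner dimensions: h_i = 85.9 − 2×7.1 = 71.70 mm, b_i = 54.6 − 2×7.1 = 40.40 mm
Weak-axis I_min = (h_o·b_o³ − h_i·b_i³)/12 with b_o = 54.6, b_i = 40.40 mm (shorter outer/inner sides).
I_min = (85.9×54.6³ − 71.70×40.40³)/12 = 7.712×10^5 mm⁴
I = 7.712×10^5 mm⁴ = 7.712×10^-7 m⁴
Effective length L_e = K·L = 0.7 × 7.69 = 5.383 m
P_cr = π²EI / L_e² = π² × 101×10⁹ × 7.712×10^-7 / 5.383² = 2.653×10^4 N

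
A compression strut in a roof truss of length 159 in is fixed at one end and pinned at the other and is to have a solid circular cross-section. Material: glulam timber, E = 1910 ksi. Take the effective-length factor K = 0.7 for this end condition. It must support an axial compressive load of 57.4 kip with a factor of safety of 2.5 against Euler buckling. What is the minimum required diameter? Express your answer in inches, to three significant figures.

Required P_cr = n·P = 2.5 × 57.4 = 143.5 kip
L_e = K·L = 0.7 × 159 = 111.3 in
Required I = P_cr·L_e²/(π²E) = 1.435×10^5 × 111.3² / (π² × 1.91×10^6) = 94.30 in⁴
Solid circle: I = πd⁴/64  ⇒  d = (64I/π)^(1/4) = (64×94.30/π)^(1/4) = 6.62 in

d ≈ 6.62 in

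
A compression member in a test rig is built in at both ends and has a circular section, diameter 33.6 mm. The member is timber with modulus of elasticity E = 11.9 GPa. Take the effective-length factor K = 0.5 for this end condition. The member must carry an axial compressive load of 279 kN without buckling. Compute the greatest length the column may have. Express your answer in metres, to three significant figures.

I = πd⁴/64 = π×33.6⁴/64 = 6.256×10^4 mm⁴
I = 6.256×10^-8 m⁴
At the buckling limit P_cr = P = 2.790×10^5 N
From P_cr = π²EI/(K·L)²:  L = (1/K)·√(π²EI/P_cr) = (1/0.5)·√(π²×1.19×10^10×6.256×10^-8/2.790×10^5)
L = 0.325 m

L_max ≈ 0.325 m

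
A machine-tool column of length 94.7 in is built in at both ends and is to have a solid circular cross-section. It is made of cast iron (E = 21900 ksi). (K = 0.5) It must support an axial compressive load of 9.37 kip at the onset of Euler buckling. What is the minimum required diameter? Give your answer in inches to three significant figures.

d ≈ 1.19 in

L_e = K·L = 0.5 × 94.7 = 47.35 in
Required I = P_cr·L_e²/(π²E) = 9.370×10^3 × 47.35² / (π² × 2.19×10^7) = 9.719×10^-2 in⁴
Solid circle: I = πd⁴/64  ⇒  d = (64I/π)^(1/4) = (64×9.719×10^-2/π)^(1/4) = 1.19 in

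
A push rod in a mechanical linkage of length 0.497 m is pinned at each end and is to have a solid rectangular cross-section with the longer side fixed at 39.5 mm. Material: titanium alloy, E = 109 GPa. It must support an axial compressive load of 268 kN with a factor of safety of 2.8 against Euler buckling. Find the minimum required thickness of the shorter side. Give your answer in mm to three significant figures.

Required P_cr = n·P = 2.8 × 268 = 750.4 kN
L_e = K·L = 1 × 0.497 = 0.4970 m
Required I = P_cr·L_e²/(π²E) = 7.504×10^5 × 0.4970² / (π² × 1.09×10^11) = 1.723×10^-7 m⁴
I_req = 1.723×10^5 mm⁴
Rectangle, weak axis: I_min = h·b³/12 with h = 39.5 mm fixed  ⇒  b = (12I/h)^(1/3) = 37.4 mm

b ≈ 37.4 mm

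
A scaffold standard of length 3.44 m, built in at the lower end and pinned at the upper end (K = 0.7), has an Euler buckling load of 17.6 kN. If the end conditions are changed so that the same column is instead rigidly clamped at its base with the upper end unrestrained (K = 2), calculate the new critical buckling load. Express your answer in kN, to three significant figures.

P_cr ∝ 1/K², so P_cr,new = P_cr,old × (K_old/K_new)² = 17.6 × (0.7/2)²
= 17.6 × 0.1225 = 2.16 kN

P_cr ≈ 2.16 kN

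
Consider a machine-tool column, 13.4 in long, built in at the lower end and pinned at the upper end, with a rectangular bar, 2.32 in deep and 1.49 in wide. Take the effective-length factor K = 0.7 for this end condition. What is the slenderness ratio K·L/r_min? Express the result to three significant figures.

Buckling occurs about the weak axis: I_min = h·b³/12 with b = 1.49 in (the shorter side).
I_min = 2.32×1.49³/12 = 0.6395 in⁴
A = 3.457 in²;  r_min = √(I/A) = √(0.6395/3.457) = 0.4301 in
L_e = K·L = 0.7 × 13.4 = 9.380 in
λ = L_e / r_min = 9.3800 / 0.4301 = 21.8

λ ≈ 21.8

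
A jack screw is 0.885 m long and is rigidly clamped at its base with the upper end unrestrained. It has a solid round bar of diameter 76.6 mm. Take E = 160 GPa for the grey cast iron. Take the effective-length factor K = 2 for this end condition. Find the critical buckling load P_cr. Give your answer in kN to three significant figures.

I = πd⁴/64 = π×76.6⁴/64 = 1.690×10^6 mm⁴
I = 1.690×10^6 mm⁴ = 1.690×10^-6 m⁴
Effective length L_e = K·L = 2 × 0.885 = 1.770 m
P_cr = π²EI / L_e² = π² × 160×10⁹ × 1.690×10^-6 / 1.770² = 8.518×10^5 N

P_cr ≈ 852 kN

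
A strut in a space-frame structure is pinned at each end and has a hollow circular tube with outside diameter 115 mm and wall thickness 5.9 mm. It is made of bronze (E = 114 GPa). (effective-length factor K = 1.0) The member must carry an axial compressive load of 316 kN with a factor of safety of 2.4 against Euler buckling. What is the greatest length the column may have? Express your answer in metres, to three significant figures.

Inner diameter d_i = 115 − 2×5.9 = 103.2 mm
I = π(d_o⁴ − d_i⁴)/64 = π(115⁴ − 103.2⁴)/64 = 3.018×10^6 mm⁴
I = 3.018×10^-6 m⁴
Required critical load P_cr = n·P = 2.4 × 316 = 758.4 kN = 7.584×10^5 N
From P_cr = π²EI/(K·L)²:  L = (1/K)·√(π²EI/P_cr) = (1/1)·√(π²×1.14×10^11×3.018×10^-6/7.584×10^5)
L = 2.12 m

L_max ≈ 2.12 m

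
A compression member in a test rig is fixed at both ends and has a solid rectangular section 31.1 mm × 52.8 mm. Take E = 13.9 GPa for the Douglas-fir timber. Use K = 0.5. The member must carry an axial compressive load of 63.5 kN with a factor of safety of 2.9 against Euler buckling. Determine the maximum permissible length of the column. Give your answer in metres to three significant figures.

Buckling occurs about the weak axis: I_min = h·b³/12 with b = 31.1 mm (the shorter side).
I_min = 52.8×31.1³/12 = 1.324×10^5 mm⁴
I = 1.324×10^-7 m⁴
Required critical load P_cr = n·P = 2.9 × 63.5 = 184.2 kN = 1.841×10^5 N
From P_cr = π²EI/(K·L)²:  L = (1/K)·√(π²EI/P_cr) = (1/0.5)·√(π²×1.39×10^10×1.324×10^-7/1.841×10^5)
L = 0.628 m

L_max ≈ 0.628 m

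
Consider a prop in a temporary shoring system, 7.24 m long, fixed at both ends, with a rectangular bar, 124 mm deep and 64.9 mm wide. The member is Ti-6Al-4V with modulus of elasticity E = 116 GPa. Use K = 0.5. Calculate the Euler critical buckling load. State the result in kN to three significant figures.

P_cr ≈ 247 kN

Buckling occurs about the weak axis: I_min = h·b³/12 with b = 64.9 mm (the shorter side).
I_min = 124×64.9³/12 = 2.825×10^6 mm⁴
I = 2.825×10^6 mm⁴ = 2.825×10^-6 m⁴
Effective length L_e = K·L = 0.5 × 7.24 = 3.620 m
P_cr = π²EI / L_e² = π² × 116×10⁹ × 2.825×10^-6 / 3.620² = 2.468×10^5 N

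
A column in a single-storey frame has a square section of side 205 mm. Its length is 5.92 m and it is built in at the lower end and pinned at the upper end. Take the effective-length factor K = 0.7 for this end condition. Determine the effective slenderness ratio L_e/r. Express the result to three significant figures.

For a square r = a/√12 = 205/√12 = 59.18 mm
L_e = K·L = 0.7 × 5.92 m = 4.144 m = 4144.0 mm
λ = L_e / r_min = 4144.0 / 59.18 = 70.0

λ ≈ 70.0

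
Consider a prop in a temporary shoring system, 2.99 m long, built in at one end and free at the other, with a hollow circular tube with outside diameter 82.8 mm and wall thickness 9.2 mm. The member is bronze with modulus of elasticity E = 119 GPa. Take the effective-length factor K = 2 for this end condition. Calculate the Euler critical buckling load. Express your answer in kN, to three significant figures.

P_cr ≈ 48.0 kN

Inner diameter d_i = 82.8 − 2×9.2 = 64.40 mm
I = π(d_o⁴ − d_i⁴)/64 = π(82.8⁴ − 64.40⁴)/64 = 1.463×10^6 mm⁴
I = 1.463×10^6 mm⁴ = 1.463×10^-6 m⁴
Effective length L_e = K·L = 2 × 2.99 = 5.980 m
P_cr = π²EI / L_e² = π² × 119×10⁹ × 1.463×10^-6 / 5.980² = 4.805×10^4 N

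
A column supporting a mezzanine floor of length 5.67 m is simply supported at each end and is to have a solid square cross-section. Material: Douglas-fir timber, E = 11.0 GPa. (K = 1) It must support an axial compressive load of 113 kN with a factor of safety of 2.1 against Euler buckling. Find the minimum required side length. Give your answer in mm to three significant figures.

Required P_cr = n·P = 2.1 × 113 = 237.3 kN
L_e = K·L = 1 × 5.67 = 5.670 m
Required I = P_cr·L_e²/(π²E) = 2.373×10^5 × 5.670² / (π² × 1.10×10^10) = 7.027×10^-5 m⁴
I_req = 7.027×10^7 mm⁴
Solid square: I = a⁴/12  ⇒  a = (12I)^(1/4) = (12×7.027×10^7)^(1/4) = 170 mm

a ≈ 170 mm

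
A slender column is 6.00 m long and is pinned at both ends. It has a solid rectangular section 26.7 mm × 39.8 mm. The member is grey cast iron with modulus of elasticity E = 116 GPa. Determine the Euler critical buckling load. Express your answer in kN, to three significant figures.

Buckling occurs about the weak axis: I_min = h·b³/12 with b = 26.7 mm (the shorter side).
I_min = 39.8×26.7³/12 = 6.313×10^4 mm⁴
I = 6.313×10^4 mm⁴ = 6.313×10^-8 m⁴
Effective length L_e = K·L = 1 × 6.00 = 6.000 m
P_cr = π²EI / L_e² = π² × 116×10⁹ × 6.313×10^-8 / 6.000² = 2.008×10^3 N

P_cr ≈ 2.01 kN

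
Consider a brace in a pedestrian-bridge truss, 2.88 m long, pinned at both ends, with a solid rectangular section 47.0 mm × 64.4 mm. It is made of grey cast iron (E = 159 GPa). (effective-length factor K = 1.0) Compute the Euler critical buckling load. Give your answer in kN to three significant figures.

Buckling occurs about the weak axis: I_min = h·b³/12 with b = 47.0 mm (the shorter side).
I_min = 64.4×47.0³/12 = 5.572×10^5 mm⁴
I = 5.572×10^5 mm⁴ = 5.572×10^-7 m⁴
Effective length L_e = K·L = 1 × 2.88 = 2.880 m
P_cr = π²EI / L_e² = π² × 159×10⁹ × 5.572×10^-7 / 2.880² = 1.054×10^5 N

P_cr ≈ 105 kN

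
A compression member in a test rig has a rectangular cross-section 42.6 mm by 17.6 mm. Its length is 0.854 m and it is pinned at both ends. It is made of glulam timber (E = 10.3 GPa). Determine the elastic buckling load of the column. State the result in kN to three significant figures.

Buckling occurs about the weak axis: I_min = h·b³/12 with b = 17.6 mm (the shorter side).
I_min = 42.6×17.6³/12 = 1.935×10^4 mm⁴
I = 1.935×10^4 mm⁴ = 1.935×10^-8 m⁴
Effective length L_e = K·L = 1 × 0.854 = 0.8540 m
P_cr = π²EI / L_e² = π² × 10.3×10⁹ × 1.935×10^-8 / 0.8540² = 2.698×10^3 N

P_cr ≈ 2.70 kN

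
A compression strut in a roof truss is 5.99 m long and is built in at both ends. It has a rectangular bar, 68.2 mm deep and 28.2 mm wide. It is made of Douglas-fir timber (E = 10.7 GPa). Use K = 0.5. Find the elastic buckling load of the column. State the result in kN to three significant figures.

P_cr ≈ 1.50 kN

Buckling occurs about the weak axis: I_min = h·b³/12 with b = 28.2 mm (the shorter side).
I_min = 68.2×28.2³/12 = 1.275×10^5 mm⁴
I = 1.275×10^5 mm⁴ = 1.275×10^-7 m⁴
Effective length L_e = K·L = 0.5 × 5.99 = 2.995 m
P_cr = π²EI / L_e² = π² × 10.7×10⁹ × 1.275×10^-7 / 2.995² = 1.501×10^3 N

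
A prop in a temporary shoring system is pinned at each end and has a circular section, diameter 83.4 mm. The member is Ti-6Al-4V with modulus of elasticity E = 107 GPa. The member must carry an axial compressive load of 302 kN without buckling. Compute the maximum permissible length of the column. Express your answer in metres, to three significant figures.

L_max ≈ 2.88 m

I = πd⁴/64 = π×83.4⁴/64 = 2.375×10^6 mm⁴
I = 2.375×10^-6 m⁴
At the buckling limit P_cr = P = 3.020×10^5 N
From P_cr = π²EI/(K·L)²:  L = (1/K)·√(π²EI/P_cr) = (1/1)·√(π²×1.07×10^11×2.375×10^-6/3.020×10^5)
L = 2.88 m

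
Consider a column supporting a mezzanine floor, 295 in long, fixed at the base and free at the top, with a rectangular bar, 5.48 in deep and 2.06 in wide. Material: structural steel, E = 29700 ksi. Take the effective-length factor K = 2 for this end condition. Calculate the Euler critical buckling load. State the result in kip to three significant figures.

P_cr ≈ 3.36 kip

Buckling occurs about the weak axis: I_min = h·b³/12 with b = 2.06 in (the shorter side).
I_min = 5.48×2.06³/12 = 3.992 in⁴
Effective length L_e = K·L = 2 × 295 = 590.0 in
P_cr = π²EI / L_e² = π² × 29700×10³ × 3.992 / 590.0² = 3.362×10^3 lb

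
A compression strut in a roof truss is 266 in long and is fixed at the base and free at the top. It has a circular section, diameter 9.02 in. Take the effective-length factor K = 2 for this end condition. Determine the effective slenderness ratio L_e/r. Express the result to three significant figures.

For a solid circle r = d/4 = 9.02/4 = 2.255 in
L_e = K·L = 2 × 266 = 532.0 in
λ = L_e / r_min = 532.00 / 2.255 = 236

λ ≈ 236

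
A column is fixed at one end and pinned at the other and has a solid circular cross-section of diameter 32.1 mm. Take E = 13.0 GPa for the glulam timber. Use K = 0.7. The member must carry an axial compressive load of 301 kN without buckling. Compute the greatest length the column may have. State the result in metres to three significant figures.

L_max ≈ 0.213 m

I = πd⁴/64 = π×32.1⁴/64 = 5.212×10^4 mm⁴
I = 5.212×10^-8 m⁴
At the buckling limit P_cr = P = 3.010×10^5 N
From P_cr = π²EI/(K·L)²:  L = (1/K)·√(π²EI/P_cr) = (1/0.7)·√(π²×1.30×10^10×5.212×10^-8/3.010×10^5)
L = 0.213 m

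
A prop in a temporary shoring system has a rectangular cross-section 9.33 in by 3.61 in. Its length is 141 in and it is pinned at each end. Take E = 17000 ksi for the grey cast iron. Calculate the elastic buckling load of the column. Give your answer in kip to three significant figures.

Buckling occurs about the weak axis: I_min = h·b³/12 with b = 3.61 in (the shorter side).
I_min = 9.33×3.61³/12 = 36.58 in⁴
Effective length L_e = K·L = 1 × 141 = 141.0 in
P_cr = π²EI / L_e² = π² × 17000×10³ × 36.58 / 141.0² = 3.087×10^5 lb

P_cr ≈ 309 kip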